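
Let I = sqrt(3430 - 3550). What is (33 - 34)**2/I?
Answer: -I*sqrt(30)/60 ≈ -0.091287*I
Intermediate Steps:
I = 2*I*sqrt(30) (I = sqrt(-120) = 2*I*sqrt(30) ≈ 10.954*I)
(33 - 34)**2/I = (33 - 34)**2/((2*I*sqrt(30))) = (-1)**2*(-I*sqrt(30)/60) = 1*(-I*sqrt(30)/60) = -I*sqrt(30)/60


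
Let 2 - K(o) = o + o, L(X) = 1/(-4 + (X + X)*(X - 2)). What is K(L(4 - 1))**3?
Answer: 1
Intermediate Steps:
L(X) = 1/(-4 + 2*X*(-2 + X)) (L(X) = 1/(-4 + (2*X)*(-2 + X)) = 1/(-4 + 2*X*(-2 + X)))
K(o) = 2 - 2*o (K(o) = 2 - (o + o) = 2 - 2*o)
K(L(4 - 1))**3 = (2 - 1/(-2 + (4 - 1)**2 - 2*(4 - 1)))**3 = (2 - 1/(-2 + 3**2 - 2*3))**3 = (2 - 1/(-2 + 9 - 6))**3 = (2 - 1/1)**3 = (2 - 1)**3 = 1**3 = 1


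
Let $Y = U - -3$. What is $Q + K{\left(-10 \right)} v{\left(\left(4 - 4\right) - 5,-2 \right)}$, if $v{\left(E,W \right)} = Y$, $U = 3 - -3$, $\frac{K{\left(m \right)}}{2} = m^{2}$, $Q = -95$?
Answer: $1705$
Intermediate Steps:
$K{\left(m \right)} = 2 m^{2}$
$U = 6$ ($U = 3 + 3 = 6$)
$Y = 9$ ($Y = 6 - -3 = 6 + 3 = 9$)
$v{\left(E,W \right)} = 9$
$Q + K{\left(-10 \right)} v{\left(\left(4 - 4\right) - 5,-2 \right)} = -95 + 2 \left(-10\right)^{2} \cdot 9 = -95 + 2 \cdot 100 \cdot 9 = -95 + 200 \cdot 9 = -95 + 1800 = 1705$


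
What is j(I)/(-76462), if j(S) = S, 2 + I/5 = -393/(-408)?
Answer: 705/10398832 ≈ 6.7796e-5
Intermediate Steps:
I = -705/136 (I = -10 + 5*(-393/(-408)) = -10 + 5*(-393*(-1/408)) = -10 + 5*(131/136) = -10 + 655/136 = -705/136 ≈ -5.1838)
j(I)/(-76462) = -705/136/(-76462) = -705/136*(-1/76462) = 705/10398832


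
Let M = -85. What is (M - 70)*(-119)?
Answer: 18445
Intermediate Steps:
(M - 70)*(-119) = (-85 - 70)*(-119) = -155*(-119) = 18445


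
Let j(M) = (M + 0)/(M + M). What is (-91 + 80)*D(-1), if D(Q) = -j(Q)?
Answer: 11/2 ≈ 5.5000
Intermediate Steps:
j(M) = ½ (j(M) = M/((2*M)) = M*(1/(2*M)) = ½)
D(Q) = -½ (D(Q) = -1*½ = -½)
(-91 + 80)*D(-1) = (-91 + 80)*(-½) = -11*(-½) = 11/2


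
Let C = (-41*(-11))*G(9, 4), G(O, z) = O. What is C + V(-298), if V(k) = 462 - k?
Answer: 4819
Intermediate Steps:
C = 4059 (C = -41*(-11)*9 = 451*9 = 4059)
C + V(-298) = 4059 + (462 - 1*(-298)) = 4059 + (462 + 298) = 4059 + 760 = 4819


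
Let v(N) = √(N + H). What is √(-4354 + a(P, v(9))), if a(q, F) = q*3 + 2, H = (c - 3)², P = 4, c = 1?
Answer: 2*I*√1085 ≈ 65.879*I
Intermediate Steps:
H = 4 (H = (1 - 3)² = (-2)² = 4)
v(N) = √(4 + N) (v(N) = √(N + 4) = √(4 + N))
a(q, F) = 2 + 3*q (a(q, F) = 3*q + 2 = 2 + 3*q)
√(-4354 + a(P, v(9))) = √(-4354 + (2 + 3*4)) = √(-4354 + (2 + 12)) = √(-4354 + 14) = √(-4340) = 2*I*√1085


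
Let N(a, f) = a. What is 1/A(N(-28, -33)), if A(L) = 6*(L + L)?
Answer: -1/336 ≈ -0.0029762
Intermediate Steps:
A(L) = 12*L (A(L) = 6*(2*L) = 12*L)
1/A(N(-28, -33)) = 1/(12*(-28)) = 1/(-336) = -1/336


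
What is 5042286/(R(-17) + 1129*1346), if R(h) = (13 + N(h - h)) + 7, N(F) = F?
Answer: 2521143/759827 ≈ 3.3180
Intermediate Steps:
R(h) = 20 (R(h) = (13 + (h - h)) + 7 = (13 + 0) + 7 = 13 + 7 = 20)
5042286/(R(-17) + 1129*1346) = 5042286/(20 + 1129*1346) = 5042286/(20 + 1519634) = 5042286/1519654 = 5042286*(1/1519654) = 2521143/759827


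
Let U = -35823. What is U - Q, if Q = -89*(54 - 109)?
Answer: -40718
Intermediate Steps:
Q = 4895 (Q = -89*(-55) = 4895)
U - Q = -35823 - 1*4895 = -35823 - 4895 = -40718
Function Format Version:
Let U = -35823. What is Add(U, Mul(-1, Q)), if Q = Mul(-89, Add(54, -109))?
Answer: -40718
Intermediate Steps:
Q = 4895 (Q = Mul(-89, -55) = 4895)
Add(U, Mul(-1, Q)) = Add(-35823, Mul(-1, 4895)) = Add(-35823, -4895) = -40718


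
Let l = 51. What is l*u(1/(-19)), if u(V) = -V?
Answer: 51/19 ≈ 2.6842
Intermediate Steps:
l*u(1/(-19)) = 51*(-1/(-19)) = 51*(-1*(-1/19)) = 51*(1/19) = 51/19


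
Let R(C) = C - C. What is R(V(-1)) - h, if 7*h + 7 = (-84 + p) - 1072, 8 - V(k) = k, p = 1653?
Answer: -70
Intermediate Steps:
V(k) = 8 - k
h = 70 (h = -1 + ((-84 + 1653) - 1072)/7 = -1 + (1569 - 1072)/7 = -1 + (⅐)*497 = -1 + 71 = 70)
R(C) = 0
R(V(-1)) - h = 0 - 1*70 = 0 - 70 = -70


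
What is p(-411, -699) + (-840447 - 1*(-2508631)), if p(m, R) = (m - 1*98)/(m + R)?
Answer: 1851684749/1110 ≈ 1.6682e+6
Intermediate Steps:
p(m, R) = (-98 + m)/(R + m) (p(m, R) = (m - 98)/(R + m) = (-98 + m)/(R + m))
p(-411, -699) + (-840447 - 1*(-2508631)) = (-98 - 411)/(-699 - 411) + (-840447 - 1*(-2508631)) = -509/(-1110) + (-840447 + 2508631) = -1/1110*(-509) + 1668184 = 509/1110 + 1668184 = 1851684749/1110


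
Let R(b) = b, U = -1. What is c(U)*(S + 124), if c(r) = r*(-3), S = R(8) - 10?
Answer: 366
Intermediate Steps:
S = -2 (S = 8 - 10 = -2)
c(r) = -3*r
c(U)*(S + 124) = (-3*(-1))*(-2 + 124) = 3*122 = 366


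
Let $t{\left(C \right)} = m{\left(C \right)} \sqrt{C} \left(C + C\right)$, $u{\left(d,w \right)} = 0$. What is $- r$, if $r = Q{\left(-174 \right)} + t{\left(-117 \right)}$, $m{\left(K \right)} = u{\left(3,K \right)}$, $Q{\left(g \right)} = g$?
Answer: $174$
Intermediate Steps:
$m{\left(K \right)} = 0$
$t{\left(C \right)} = 0$ ($t{\left(C \right)} = 0 \sqrt{C} \left(C + C\right) = 0 \cdot 2 C = 0$)
$r = -174$ ($r = -174 + 0 = -174$)
$- r = \left(-1\right) \left(-174\right) = 174$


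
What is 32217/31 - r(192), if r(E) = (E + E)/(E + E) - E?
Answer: 38138/31 ≈ 1230.3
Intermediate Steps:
r(E) = 1 - E (r(E) = (2*E)/((2*E)) - E = (2*E)*(1/(2*E)) - E = 1 - E)
32217/31 - r(192) = 32217/31 - (1 - 1*192) = 32217*(1/31) - (1 - 192) = 32217/31 - 1*(-191) = 32217/31 + 191 = 38138/31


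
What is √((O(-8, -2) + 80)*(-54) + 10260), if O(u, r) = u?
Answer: 6*√177 ≈ 79.825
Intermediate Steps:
√((O(-8, -2) + 80)*(-54) + 10260) = √((-8 + 80)*(-54) + 10260) = √(72*(-54) + 10260) = √(-3888 + 10260) = √6372 = 6*√177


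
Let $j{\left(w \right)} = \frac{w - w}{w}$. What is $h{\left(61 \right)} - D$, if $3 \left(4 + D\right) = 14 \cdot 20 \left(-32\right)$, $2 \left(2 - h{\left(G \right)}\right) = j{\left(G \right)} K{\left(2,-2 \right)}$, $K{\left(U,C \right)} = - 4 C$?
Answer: $\frac{8978}{3} \approx 2992.7$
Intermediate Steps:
$j{\left(w \right)} = 0$ ($j{\left(w \right)} = \frac{0}{w} = 0$)
$h{\left(G \right)} = 2$ ($h{\left(G \right)} = 2 - \frac{0 \left(\left(-4\right) \left(-2\right)\right)}{2} = 2 - \frac{0 \cdot 8}{2} = 2 - 0 = 2 + 0 = 2$)
$D = - \frac{8972}{3}$ ($D = -4 + \frac{14 \cdot 20 \left(-32\right)}{3} = -4 + \frac{280 \left(-32\right)}{3} = -4 + \frac{1}{3} \left(-8960\right) = -4 - \frac{8960}{3} = - \frac{8972}{3} \approx -2990.7$)
$h{\left(61 \right)} - D = 2 - - \frac{8972}{3} = 2 + \frac{8972}{3} = \frac{8978}{3}$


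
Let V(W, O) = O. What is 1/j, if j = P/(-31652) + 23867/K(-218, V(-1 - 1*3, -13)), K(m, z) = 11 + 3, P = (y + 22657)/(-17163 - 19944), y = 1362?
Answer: 1174510764/2002289195761 ≈ 0.00058658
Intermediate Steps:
P = -24019/37107 (P = (1362 + 22657)/(-17163 - 19944) = 24019/(-37107) = 24019*(-1/37107) = -24019/37107 ≈ -0.64729)
K(m, z) = 14
j = 2002289195761/1174510764 (j = -24019/37107/(-31652) + 23867/14 = -24019/37107*(-1/31652) + 23867*(1/14) = 24019/1174510764 + 23867/14 = 2002289195761/1174510764 ≈ 1704.8)
1/j = 1/(2002289195761/1174510764) = 1174510764/2002289195761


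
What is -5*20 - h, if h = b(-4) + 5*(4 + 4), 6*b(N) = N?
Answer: -418/3 ≈ -139.33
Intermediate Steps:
b(N) = N/6
h = 118/3 (h = (1/6)*(-4) + 5*(4 + 4) = -2/3 + 5*8 = -2/3 + 40 = 118/3 ≈ 39.333)
-5*20 - h = -5*20 - 1*118/3 = -100 - 118/3 = -418/3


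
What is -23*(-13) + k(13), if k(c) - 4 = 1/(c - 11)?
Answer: 607/2 ≈ 303.50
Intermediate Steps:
k(c) = 4 + 1/(-11 + c) (k(c) = 4 + 1/(c - 11) = 4 + 1/(-11 + c))
-23*(-13) + k(13) = -23*(-13) + (-43 + 4*13)/(-11 + 13) = 299 + (-43 + 52)/2 = 299 + (½)*9 = 299 + 9/2 = 607/2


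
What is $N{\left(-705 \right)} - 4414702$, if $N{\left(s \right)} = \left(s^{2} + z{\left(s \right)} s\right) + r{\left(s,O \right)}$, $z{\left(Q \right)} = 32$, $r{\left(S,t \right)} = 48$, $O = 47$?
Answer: $-3940189$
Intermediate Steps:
$N{\left(s \right)} = 48 + s^{2} + 32 s$ ($N{\left(s \right)} = \left(s^{2} + 32 s\right) + 48 = 48 + s^{2} + 32 s$)
$N{\left(-705 \right)} - 4414702 = \left(48 + \left(-705\right)^{2} + 32 \left(-705\right)\right) - 4414702 = \left(48 + 497025 - 22560\right) - 4414702 = 474513 - 4414702 = -3940189$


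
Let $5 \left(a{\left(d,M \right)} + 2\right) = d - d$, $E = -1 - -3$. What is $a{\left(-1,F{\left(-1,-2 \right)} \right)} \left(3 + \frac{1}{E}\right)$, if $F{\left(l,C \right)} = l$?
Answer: $-7$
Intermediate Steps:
$E = 2$ ($E = -1 + 3 = 2$)
$a{\left(d,M \right)} = -2$ ($a{\left(d,M \right)} = -2 + \frac{d - d}{5} = -2 + \frac{1}{5} \cdot 0 = -2 + 0 = -2$)
$a{\left(-1,F{\left(-1,-2 \right)} \right)} \left(3 + \frac{1}{E}\right) = - 2 \left(3 + \frac{1}{2}\right) = \left(-2\right) \frac{7}{2} = -7$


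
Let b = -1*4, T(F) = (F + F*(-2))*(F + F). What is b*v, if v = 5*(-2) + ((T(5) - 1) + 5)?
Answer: 224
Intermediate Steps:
T(F) = -2*F² (T(F) = (F - 2*F)*(2*F) = (-F)*(2*F) = -2*F²)
b = -4
v = -56 (v = 5*(-2) + ((-2*5² - 1) + 5) = -10 + ((-2*25 - 1) + 5) = -10 + ((-50 - 1) + 5) = -10 + (-51 + 5) = -10 - 46 = -56)
b*v = -4*(-56) = 224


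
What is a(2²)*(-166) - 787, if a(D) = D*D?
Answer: -3443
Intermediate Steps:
a(D) = D²
a(2²)*(-166) - 787 = (2²)²*(-166) - 787 = 4²*(-166) - 787 = 16*(-166) - 787 = -2656 - 787 = -3443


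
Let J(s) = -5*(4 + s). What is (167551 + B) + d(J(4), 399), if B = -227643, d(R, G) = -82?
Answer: -60174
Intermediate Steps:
J(s) = -20 - 5*s
(167551 + B) + d(J(4), 399) = (167551 - 227643) - 82 = -60092 - 82 = -60174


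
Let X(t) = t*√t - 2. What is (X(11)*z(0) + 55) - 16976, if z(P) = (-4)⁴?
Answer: -17433 + 2816*√11 ≈ -8093.4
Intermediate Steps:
z(P) = 256
X(t) = -2 + t^(3/2) (X(t) = t^(3/2) - 2 = -2 + t^(3/2))
(X(11)*z(0) + 55) - 16976 = ((-2 + 11^(3/2))*256 + 55) - 16976 = ((-2 + 11*√11)*256 + 55) - 16976 = ((-512 + 2816*√11) + 55) - 16976 = (-457 + 2816*√11) - 16976 = -17433 + 2816*√11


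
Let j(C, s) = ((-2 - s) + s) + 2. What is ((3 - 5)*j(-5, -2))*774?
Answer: 0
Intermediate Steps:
j(C, s) = 0 (j(C, s) = -2 + 2 = 0)
((3 - 5)*j(-5, -2))*774 = ((3 - 5)*0)*774 = -2*0*774 = 0*774 = 0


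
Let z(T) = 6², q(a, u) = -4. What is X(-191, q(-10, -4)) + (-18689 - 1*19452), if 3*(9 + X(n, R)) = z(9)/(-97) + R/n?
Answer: -2120421638/55581 ≈ -38150.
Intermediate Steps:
z(T) = 36
X(n, R) = -885/97 + R/(3*n) (X(n, R) = -9 + (36/(-97) + R/n)/3 = -9 + (36*(-1/97) + R/n)/3 = -9 + (-36/97 + R/n)/3 = -9 + (-12/97 + R/(3*n)) = -885/97 + R/(3*n))
X(-191, q(-10, -4)) + (-18689 - 1*19452) = (-885/97 + (⅓)*(-4)/(-191)) + (-18689 - 1*19452) = (-885/97 + (⅓)*(-4)*(-1/191)) + (-18689 - 19452) = (-885/97 + 4/573) - 38141 = -506717/55581 - 38141 = -2120421638/55581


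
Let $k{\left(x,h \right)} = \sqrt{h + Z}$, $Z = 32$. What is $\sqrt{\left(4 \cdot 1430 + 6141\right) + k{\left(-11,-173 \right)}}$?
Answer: $\sqrt{11861 + i \sqrt{141}} \approx 108.91 + 0.0545 i$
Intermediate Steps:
$k{\left(x,h \right)} = \sqrt{32 + h}$ ($k{\left(x,h \right)} = \sqrt{h + 32} = \sqrt{32 + h}$)
$\sqrt{\left(4 \cdot 1430 + 6141\right) + k{\left(-11,-173 \right)}} = \sqrt{\left(4 \cdot 1430 + 6141\right) + \sqrt{32 - 173}} = \sqrt{\left(5720 + 6141\right) + \sqrt{-141}} = \sqrt{11861 + i \sqrt{141}}$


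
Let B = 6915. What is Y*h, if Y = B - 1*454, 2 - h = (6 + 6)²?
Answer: -917462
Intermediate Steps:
h = -142 (h = 2 - (6 + 6)² = 2 - 1*12² = 2 - 1*144 = 2 - 144 = -142)
Y = 6461 (Y = 6915 - 1*454 = 6915 - 454 = 6461)
Y*h = 6461*(-142) = -917462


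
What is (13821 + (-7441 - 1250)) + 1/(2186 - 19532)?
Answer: 88984979/17346 ≈ 5130.0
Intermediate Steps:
(13821 + (-7441 - 1250)) + 1/(2186 - 19532) = (13821 - 8691) + 1/(-17346) = 5130 - 1/17346 = 88984979/17346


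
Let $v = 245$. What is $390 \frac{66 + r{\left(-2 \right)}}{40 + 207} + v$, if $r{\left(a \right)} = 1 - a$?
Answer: $\frac{6725}{19} \approx 353.95$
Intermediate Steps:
$390 \frac{66 + r{\left(-2 \right)}}{40 + 207} + v = 390 \frac{66 + \left(1 - -2\right)}{40 + 207} + 245 = 390 \frac{66 + \left(1 + 2\right)}{247} + 245 = 390 \left(66 + 3\right) \frac{1}{247} + 245 = 390 \cdot 69 \cdot \frac{1}{247} + 245 = 390 \cdot \frac{69}{247} + 245 = \frac{2070}{19} + 245 = \frac{6725}{19}$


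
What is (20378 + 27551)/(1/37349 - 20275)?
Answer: -1790100221/757250974 ≈ -2.3639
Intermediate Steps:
(20378 + 27551)/(1/37349 - 20275) = 47929/(1/37349 - 20275) = 47929/(-757250974/37349) = 47929*(-37349/757250974) = -1790100221/757250974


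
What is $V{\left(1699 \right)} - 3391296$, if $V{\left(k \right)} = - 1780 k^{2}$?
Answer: $-5141541076$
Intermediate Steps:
$V{\left(1699 \right)} - 3391296 = - 1780 \cdot 1699^{2} - 3391296 = \left(-1780\right) 2886601 - 3391296 = -5138149780 - 3391296 = -5141541076$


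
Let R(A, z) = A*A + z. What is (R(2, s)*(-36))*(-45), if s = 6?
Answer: 16200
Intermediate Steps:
R(A, z) = z + A² (R(A, z) = A² + z = z + A²)
(R(2, s)*(-36))*(-45) = ((6 + 2²)*(-36))*(-45) = ((6 + 4)*(-36))*(-45) = (10*(-36))*(-45) = -360*(-45) = 16200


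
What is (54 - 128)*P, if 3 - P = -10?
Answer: -962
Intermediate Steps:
P = 13 (P = 3 - 1*(-10) = 3 + 10 = 13)
(54 - 128)*P = (54 - 128)*13 = -74*13 = -962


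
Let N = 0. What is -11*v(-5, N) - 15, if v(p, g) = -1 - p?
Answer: -59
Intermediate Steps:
-11*v(-5, N) - 15 = -11*(-1 - 1*(-5)) - 15 = -11*(-1 + 5) - 15 = -11*4 - 15 = -44 - 15 = -59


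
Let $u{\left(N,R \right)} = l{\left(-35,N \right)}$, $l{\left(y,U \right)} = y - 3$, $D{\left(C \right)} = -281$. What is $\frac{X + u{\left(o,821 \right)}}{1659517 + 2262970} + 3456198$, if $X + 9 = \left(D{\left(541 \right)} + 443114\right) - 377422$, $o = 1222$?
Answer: $\frac{13556891789790}{3922487} \approx 3.4562 \cdot 10^{6}$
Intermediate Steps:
$X = 65402$ ($X = -9 + \left(\left(-281 + 443114\right) - 377422\right) = -9 + \left(442833 - 377422\right) = -9 + 65411 = 65402$)
$l{\left(y,U \right)} = -3 + y$
$u{\left(N,R \right)} = -38$ ($u{\left(N,R \right)} = -3 - 35 = -38$)
$\frac{X + u{\left(o,821 \right)}}{1659517 + 2262970} + 3456198 = \frac{65402 - 38}{1659517 + 2262970} + 3456198 = \frac{65364}{3922487} + 3456198 = \frac{13556891789790}{3922487}$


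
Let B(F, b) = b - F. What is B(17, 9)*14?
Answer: -112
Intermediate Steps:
B(17, 9)*14 = (9 - 1*17)*14 = (9 - 17)*14 = -8*14 = -112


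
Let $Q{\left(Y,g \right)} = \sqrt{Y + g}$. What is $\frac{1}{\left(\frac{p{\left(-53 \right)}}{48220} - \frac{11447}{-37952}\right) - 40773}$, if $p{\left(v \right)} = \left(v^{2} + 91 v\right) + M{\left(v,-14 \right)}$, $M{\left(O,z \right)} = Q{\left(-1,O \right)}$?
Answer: $- \frac{568960877083860736448}{23198093996326441188697167} - \frac{868173556736 i \sqrt{6}}{23198093996326441188697167} \approx -2.4526 \cdot 10^{-5} - 9.1671 \cdot 10^{-14} i$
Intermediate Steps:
$M{\left(O,z \right)} = \sqrt{-1 + O}$
$p{\left(v \right)} = v^{2} + \sqrt{-1 + v} + 91 v$ ($p{\left(v \right)} = \left(v^{2} + 91 v\right) + \sqrt{-1 + v} = v^{2} + \sqrt{-1 + v} + 91 v$)
$\frac{1}{\left(\frac{p{\left(-53 \right)}}{48220} - \frac{11447}{-37952}\right) - 40773} = \frac{1}{\left(\frac{\left(-53\right)^{2} + \sqrt{-1 - 53} + 91 \left(-53\right)}{48220} - \frac{11447}{-37952}\right) - 40773} = \frac{1}{\left(\left(2809 + \sqrt{-54} - 4823\right) \frac{1}{48220} - - \frac{11447}{37952}\right) - 40773} = \frac{1}{\left(\left(2809 + 3 i \sqrt{6} - 4823\right) \frac{1}{48220} + \frac{11447}{37952}\right) - 40773} = \frac{1}{\left(\left(-2014 + 3 i \sqrt{6}\right) \frac{1}{48220} + \frac{11447}{37952}\right) - 40773} = \frac{1}{\left(\left(- \frac{1007}{24110} + \frac{3 i \sqrt{6}}{48220}\right) + \frac{11447}{37952}\right) - 40773} = \frac{1}{\left(\frac{118884753}{457511360} + \frac{3 i \sqrt{6}}{48220}\right) - 40773} = \frac{1}{- \frac{18653991796527}{457511360} + \frac{3 i \sqrt{6}}{48220}}$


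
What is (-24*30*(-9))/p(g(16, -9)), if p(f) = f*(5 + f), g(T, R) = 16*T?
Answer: 45/464 ≈ 0.096983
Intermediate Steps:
(-24*30*(-9))/p(g(16, -9)) = (-24*30*(-9))/(((16*16)*(5 + 16*16))) = (-720*(-9))/((256*(5 + 256))) = 6480/((256*261)) = 6480/66816 = 6480*(1/66816) = 45/464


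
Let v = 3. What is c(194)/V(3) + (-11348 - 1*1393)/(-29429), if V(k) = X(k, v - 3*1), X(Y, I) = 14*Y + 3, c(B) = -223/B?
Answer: 104666263/256915170 ≈ 0.40740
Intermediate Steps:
X(Y, I) = 3 + 14*Y
V(k) = 3 + 14*k
c(194)/V(3) + (-11348 - 1*1393)/(-29429) = (-223/194)/(3 + 14*3) + (-11348 - 1*1393)/(-29429) = (-223*1/194)/(3 + 42) + (-11348 - 1393)*(-1/29429) = -223/194/45 - 12741*(-1/29429) = -223/194*1/45 + 12741/29429 = -223/8730 + 12741/29429 = 104666263/256915170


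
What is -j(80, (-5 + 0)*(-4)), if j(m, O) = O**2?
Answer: -400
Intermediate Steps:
-j(80, (-5 + 0)*(-4)) = -((-5 + 0)*(-4))**2 = -(-5*(-4))**2 = -1*20**2 = -1*400 = -400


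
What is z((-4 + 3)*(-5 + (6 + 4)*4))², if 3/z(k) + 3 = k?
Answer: 9/1444 ≈ 0.0062327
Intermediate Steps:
z(k) = 3/(-3 + k)
z((-4 + 3)*(-5 + (6 + 4)*4))² = (3/(-3 + (-4 + 3)*(-5 + (6 + 4)*4)))² = (3/(-3 - (-5 + 10*4)))² = (3/(-3 - (-5 + 40)))² = (3/(-3 - 1*35))² = (3/(-3 - 35))² = (3/(-38))² = (3*(-1/38))² = (-3/38)² = 9/1444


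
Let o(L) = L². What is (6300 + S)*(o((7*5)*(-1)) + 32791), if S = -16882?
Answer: -359957312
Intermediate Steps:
(6300 + S)*(o((7*5)*(-1)) + 32791) = (6300 - 16882)*(((7*5)*(-1))² + 32791) = -10582*((35*(-1))² + 32791) = -10582*((-35)² + 32791) = -10582*(1225 + 32791) = -10582*34016 = -359957312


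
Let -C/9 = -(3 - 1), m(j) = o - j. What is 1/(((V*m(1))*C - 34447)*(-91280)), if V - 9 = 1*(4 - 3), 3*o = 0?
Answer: 1/3160752560 ≈ 3.1638e-10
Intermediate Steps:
o = 0 (o = (⅓)*0 = 0)
V = 10 (V = 9 + 1*(4 - 3) = 9 + 1*1 = 9 + 1 = 10)
m(j) = -j (m(j) = 0 - j = -j)
C = 18 (C = -(-9)*(3 - 1) = -(-9)*2 = -9*(-2) = 18)
1/(((V*m(1))*C - 34447)*(-91280)) = 1/((10*(-1*1))*18 - 34447*(-91280)) = -1/91280/((10*(-1))*18 - 34447) = -1/91280/(-10*18 - 34447) = -1/91280/(-180 - 34447) = -1/91280/(-34627) = -1/34627*(-1/91280) = 1/3160752560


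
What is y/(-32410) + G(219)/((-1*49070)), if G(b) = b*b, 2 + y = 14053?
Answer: -16027847/11359705 ≈ -1.4109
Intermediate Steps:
y = 14051 (y = -2 + 14053 = 14051)
G(b) = b**2
y/(-32410) + G(219)/((-1*49070)) = 14051/(-32410) + 219**2/((-1*49070)) = 14051*(-1/32410) + 47961/(-49070) = -14051/32410 + 47961*(-1/49070) = -14051/32410 - 47961/49070 = -16027847/11359705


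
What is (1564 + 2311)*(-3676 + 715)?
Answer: -11473875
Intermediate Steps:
(1564 + 2311)*(-3676 + 715) = 3875*(-2961) = -11473875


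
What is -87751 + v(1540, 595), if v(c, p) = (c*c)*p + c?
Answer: 1411015789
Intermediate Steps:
v(c, p) = c + p*c² (v(c, p) = c²*p + c = p*c² + c = c + p*c²)
-87751 + v(1540, 595) = -87751 + 1540*(1 + 1540*595) = -87751 + 1540*(1 + 916300) = -87751 + 1540*916301 = -87751 + 1411103540 = 1411015789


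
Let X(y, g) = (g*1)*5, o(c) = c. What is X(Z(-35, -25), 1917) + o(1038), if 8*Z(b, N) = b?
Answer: 10623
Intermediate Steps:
Z(b, N) = b/8
X(y, g) = 5*g (X(y, g) = g*5 = 5*g)
X(Z(-35, -25), 1917) + o(1038) = 5*1917 + 1038 = 9585 + 1038 = 10623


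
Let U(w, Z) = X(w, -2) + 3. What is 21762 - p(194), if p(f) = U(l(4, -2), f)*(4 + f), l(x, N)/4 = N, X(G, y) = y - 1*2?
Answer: 21960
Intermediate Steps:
X(G, y) = -2 + y (X(G, y) = y - 2 = -2 + y)
l(x, N) = 4*N
U(w, Z) = -1 (U(w, Z) = (-2 - 2) + 3 = -4 + 3 = -1)
p(f) = -4 - f (p(f) = -(4 + f) = -4 - f)
21762 - p(194) = 21762 - (-4 - 1*194) = 21762 - (-4 - 194) = 21762 - 1*(-198) = 21762 + 198 = 21960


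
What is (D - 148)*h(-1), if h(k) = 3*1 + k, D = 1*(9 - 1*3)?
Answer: -284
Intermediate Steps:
D = 6 (D = 1*(9 - 3) = 1*6 = 6)
h(k) = 3 + k
(D - 148)*h(-1) = (6 - 148)*(3 - 1) = -142*2 = -284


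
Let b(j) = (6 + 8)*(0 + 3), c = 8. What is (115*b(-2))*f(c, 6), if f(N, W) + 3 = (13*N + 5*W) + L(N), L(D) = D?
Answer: 671370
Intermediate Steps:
b(j) = 42 (b(j) = 14*3 = 42)
f(N, W) = -3 + 5*W + 14*N (f(N, W) = -3 + ((13*N + 5*W) + N) = -3 + ((5*W + 13*N) + N) = -3 + (5*W + 14*N) = -3 + 5*W + 14*N)
(115*b(-2))*f(c, 6) = (115*42)*(-3 + 5*6 + 14*8) = 4830*(-3 + 30 + 112) = 4830*139 = 671370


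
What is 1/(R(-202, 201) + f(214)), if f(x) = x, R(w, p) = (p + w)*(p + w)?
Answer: 1/215 ≈ 0.0046512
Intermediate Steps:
R(w, p) = (p + w)²
1/(R(-202, 201) + f(214)) = 1/((201 - 202)² + 214) = 1/((-1)² + 214) = 1/(1 + 214) = 1/215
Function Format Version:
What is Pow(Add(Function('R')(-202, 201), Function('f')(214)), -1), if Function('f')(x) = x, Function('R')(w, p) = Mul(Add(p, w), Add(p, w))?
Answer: Rational(1, 215) ≈ 0.0046512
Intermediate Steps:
Function('R')(w, p) = Pow(Add(p, w), 2)
Pow(Add(Function('R')(-202, 201), Function('f')(214)), -1) = Pow(Add(Pow(Add(201, -202), 2), 214), -1) = Pow(Add(Pow(-1, 2), 214), -1) = Pow(Add(1, 214), -1) = Pow(215, -1) = Rational(1, 215)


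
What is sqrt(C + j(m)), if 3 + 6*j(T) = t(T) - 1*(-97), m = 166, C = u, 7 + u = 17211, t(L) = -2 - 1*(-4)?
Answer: 2*sqrt(4305) ≈ 131.23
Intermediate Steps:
t(L) = 2 (t(L) = -2 + 4 = 2)
u = 17204 (u = -7 + 17211 = 17204)
C = 17204
j(T) = 16 (j(T) = -1/2 + (2 - 1*(-97))/6 = -1/2 + (2 + 97)/6 = -1/2 + (1/6)*99 = -1/2 + 33/2 = 16)
sqrt(C + j(m)) = sqrt(17204 + 16) = sqrt(17220) = 2*sqrt(4305)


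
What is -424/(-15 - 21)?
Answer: 106/9 ≈ 11.778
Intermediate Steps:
-424/(-15 - 21) = -424/(-36) = -1/36*(-424) = 106/9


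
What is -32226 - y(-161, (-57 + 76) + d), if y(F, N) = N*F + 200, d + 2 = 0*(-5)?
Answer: -29689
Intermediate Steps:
d = -2 (d = -2 + 0*(-5) = -2 + 0 = -2)
y(F, N) = 200 + F*N (y(F, N) = F*N + 200 = 200 + F*N)
-32226 - y(-161, (-57 + 76) + d) = -32226 - (200 - 161*((-57 + 76) - 2)) = -32226 - (200 - 161*(19 - 2)) = -32226 - (200 - 161*17) = -32226 - (200 - 2737) = -32226 - 1*(-2537) = -32226 + 2537 = -29689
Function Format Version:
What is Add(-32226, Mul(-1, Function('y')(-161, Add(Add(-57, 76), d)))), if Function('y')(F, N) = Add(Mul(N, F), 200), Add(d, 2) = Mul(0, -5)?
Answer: -29689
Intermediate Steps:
d = -2 (d = Add(-2, Mul(0, -5)) = Add(-2, 0) = -2)
Function('y')(F, N) = Add(200, Mul(F, N)) (Function('y')(F, N) = Add(Mul(F, N), 200) = Add(200, Mul(F, N)))
Add(-32226, Mul(-1, Function('y')(-161, Add(Add(-57, 76), d)))) = Add(-32226, Mul(-1, Add(200, Mul(-161, Add(Add(-57, 76), -2))))) = Add(-32226, Mul(-1, Add(200, Mul(-161, Add(19, -2))))) = Add(-32226, Mul(-1, Add(200, Mul(-161, 17)))) = Add(-32226, Mul(-1, Add(200, -2737))) = Add(-32226, Mul(-1, -2537)) = Add(-32226, 2537) = -29689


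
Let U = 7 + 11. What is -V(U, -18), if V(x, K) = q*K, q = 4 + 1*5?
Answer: 162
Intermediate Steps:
U = 18
q = 9 (q = 4 + 5 = 9)
V(x, K) = 9*K
-V(U, -18) = -9*(-18) = -1*(-162) = 162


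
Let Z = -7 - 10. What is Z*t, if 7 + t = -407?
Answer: 7038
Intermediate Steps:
t = -414 (t = -7 - 407 = -414)
Z = -17
Z*t = -17*(-414) = 7038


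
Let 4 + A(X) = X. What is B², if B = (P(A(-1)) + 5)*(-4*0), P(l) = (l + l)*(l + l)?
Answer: 0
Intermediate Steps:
A(X) = -4 + X
P(l) = 4*l² (P(l) = (2*l)*(2*l) = 4*l²)
B = 0 (B = (4*(-4 - 1)² + 5)*(-4*0) = (4*(-5)² + 5)*0 = (4*25 + 5)*0 = (100 + 5)*0 = 105*0 = 0)
B² = 0² = 0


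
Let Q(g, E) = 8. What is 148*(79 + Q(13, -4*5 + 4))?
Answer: 12876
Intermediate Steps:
148*(79 + Q(13, -4*5 + 4)) = 148*(79 + 8) = 148*87 = 12876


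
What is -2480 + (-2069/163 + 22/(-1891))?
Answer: -768333905/308233 ≈ -2492.7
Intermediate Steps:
-2480 + (-2069/163 + 22/(-1891)) = -2480 + (-2069*1/163 + 22*(-1/1891)) = -2480 + (-2069/163 - 22/1891) = -2480 - 3916065/308233 = -768333905/308233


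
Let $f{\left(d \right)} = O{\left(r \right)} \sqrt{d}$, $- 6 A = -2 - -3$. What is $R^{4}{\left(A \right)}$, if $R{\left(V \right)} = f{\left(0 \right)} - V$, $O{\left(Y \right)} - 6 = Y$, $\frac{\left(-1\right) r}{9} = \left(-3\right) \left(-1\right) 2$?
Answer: $\frac{1}{1296} \approx 0.0007716$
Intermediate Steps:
$r = -54$ ($r = - 9 \left(-3\right) \left(-1\right) 2 = - 9 \cdot 3 \cdot 2 = \left(-9\right) 6 = -54$)
$O{\left(Y \right)} = 6 + Y$
$A = - \frac{1}{6}$ ($A = - \frac{-2 - -3}{6} = - \frac{-2 + 3}{6} = \left(- \frac{1}{6}\right) 1 = - \frac{1}{6} \approx -0.16667$)
$f{\left(d \right)} = - 48 \sqrt{d}$ ($f{\left(d \right)} = \left(6 - 54\right) \sqrt{d} = - 48 \sqrt{d}$)
$R{\left(V \right)} = - V$ ($R{\left(V \right)} = - 48 \sqrt{0} - V = \left(-48\right) 0 - V = 0 - V = - V$)
$R^{4}{\left(A \right)} = \left(\left(-1\right) \left(- \frac{1}{6}\right)\right)^{4} = \left(\frac{1}{6}\right)^{4} = \frac{1}{1296}$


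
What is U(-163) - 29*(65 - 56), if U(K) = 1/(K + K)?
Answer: -85087/326 ≈ -261.00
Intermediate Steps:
U(K) = 1/(2*K)
U(-163) - 29*(65 - 56) = (½)/(-163) - 29*(65 - 56) = (½)*(-1/163) - 29*9 = -1/326 - 261 = -85087/326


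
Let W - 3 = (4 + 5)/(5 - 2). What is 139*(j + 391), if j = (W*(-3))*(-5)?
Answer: 66859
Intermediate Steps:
W = 6 (W = 3 + (4 + 5)/(5 - 2) = 3 + 9/3 = 3 + 9*(⅓) = 3 + 3 = 6)
j = 90 (j = (6*(-3))*(-5) = -18*(-5) = 90)
139*(j + 391) = 139*(90 + 391) = 139*481 = 66859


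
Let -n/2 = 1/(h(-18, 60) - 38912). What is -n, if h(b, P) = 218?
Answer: -1/19347 ≈ -5.1688e-5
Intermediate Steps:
n = 1/19347 (n = -2/(218 - 38912) = -2/(-38694) = -2*(-1/38694) = 1/19347 ≈ 5.1688e-5)
-n = -1*1/19347 = -1/19347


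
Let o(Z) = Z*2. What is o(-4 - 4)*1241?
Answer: -19856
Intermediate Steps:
o(Z) = 2*Z
o(-4 - 4)*1241 = (2*(-4 - 4))*1241 = (2*(-8))*1241 = -16*1241 = -19856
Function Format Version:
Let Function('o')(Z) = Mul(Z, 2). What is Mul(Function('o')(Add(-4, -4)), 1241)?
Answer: -19856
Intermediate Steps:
Function('o')(Z) = Mul(2, Z)
Mul(Function('o')(Add(-4, -4)), 1241) = Mul(Mul(2, Add(-4, -4)), 1241) = Mul(Mul(2, -8), 1241) = Mul(-16, 1241) = -19856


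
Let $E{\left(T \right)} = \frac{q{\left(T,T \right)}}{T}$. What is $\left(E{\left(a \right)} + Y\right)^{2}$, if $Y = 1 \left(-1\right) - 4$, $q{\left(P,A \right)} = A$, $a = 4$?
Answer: $16$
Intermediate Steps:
$E{\left(T \right)} = 1$ ($E{\left(T \right)} = \frac{T}{T} = 1$)
$Y = -5$ ($Y = -1 - 4 = -5$)
$\left(E{\left(a \right)} + Y\right)^{2} = \left(1 - 5\right)^{2} = \left(-4\right)^{2} = 16$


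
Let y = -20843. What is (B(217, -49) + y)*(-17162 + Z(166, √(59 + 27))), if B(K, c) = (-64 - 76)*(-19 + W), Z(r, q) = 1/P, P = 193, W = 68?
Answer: 91759677295/193 ≈ 4.7544e+8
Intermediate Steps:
Z(r, q) = 1/193
B(K, c) = -6860 (B(K, c) = (-64 - 76)*(-19 + 68) = -140*49 = -6860)
(B(217, -49) + y)*(-17162 + Z(166, √(59 + 27))) = (-6860 - 20843)*(-17162 + 1/193) = -27703*(-3312265/193) = 91759677295/193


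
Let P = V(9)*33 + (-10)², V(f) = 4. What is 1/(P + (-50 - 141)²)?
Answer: 1/36713 ≈ 2.7238e-5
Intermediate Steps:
P = 232 (P = 4*33 + (-10)² = 132 + 100 = 232)
1/(P + (-50 - 141)²) = 1/(232 + (-50 - 141)²) = 1/(232 + (-191)²) = 1/(232 + 36481) = 1/36713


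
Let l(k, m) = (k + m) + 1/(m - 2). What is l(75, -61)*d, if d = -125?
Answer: -110125/63 ≈ -1748.0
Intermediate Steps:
l(k, m) = k + m + 1/(-2 + m) (l(k, m) = (k + m) + 1/(-2 + m) = k + m + 1/(-2 + m))
l(75, -61)*d = ((1 + (-61)² - 2*75 - 2*(-61) + 75*(-61))/(-2 - 61))*(-125) = ((1 + 3721 - 150 + 122 - 4575)/(-63))*(-125) = -1/63*(-881)*(-125) = (881/63)*(-125) = -110125/63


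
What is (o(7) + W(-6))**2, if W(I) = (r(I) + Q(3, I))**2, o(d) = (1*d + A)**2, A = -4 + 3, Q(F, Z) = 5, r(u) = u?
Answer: 1369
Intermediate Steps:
A = -1
o(d) = (-1 + d)**2 (o(d) = (1*d - 1)**2 = (d - 1)**2 = (-1 + d)**2)
W(I) = (5 + I)**2 (W(I) = (I + 5)**2 = (5 + I)**2)
(o(7) + W(-6))**2 = ((-1 + 7)**2 + (5 - 6)**2)**2 = (6**2 + (-1)**2)**2 = (36 + 1)**2 = 37**2 = 1369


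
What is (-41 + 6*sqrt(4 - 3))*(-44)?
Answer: 1540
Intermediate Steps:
(-41 + 6*sqrt(4 - 3))*(-44) = (-41 + 6*sqrt(1))*(-44) = (-41 + 6*1)*(-44) = (-41 + 6)*(-44) = -35*(-44) = 1540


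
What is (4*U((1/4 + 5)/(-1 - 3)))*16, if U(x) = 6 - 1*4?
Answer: 128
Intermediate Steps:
U(x) = 2 (U(x) = 6 - 4 = 2)
(4*U((1/4 + 5)/(-1 - 3)))*16 = (4*2)*16 = 8*16 = 128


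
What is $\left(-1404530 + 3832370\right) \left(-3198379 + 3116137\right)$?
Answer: $-199670417280$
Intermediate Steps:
$\left(-1404530 + 3832370\right) \left(-3198379 + 3116137\right) = 2427840 \left(-82242\right) = -199670417280$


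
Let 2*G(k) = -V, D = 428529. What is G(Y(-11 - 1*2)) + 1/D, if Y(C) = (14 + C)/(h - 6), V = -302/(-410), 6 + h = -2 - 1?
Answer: -64707469/175696890 ≈ -0.36829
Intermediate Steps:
h = -9 (h = -6 + (-2 - 1) = -6 - 3 = -9)
V = 151/205 (V = -302*(-1/410) = 151/205 ≈ 0.73659)
Y(C) = -14/15 - C/15 (Y(C) = (14 + C)/(-9 - 6) = (14 + C)/(-15) = (14 + C)*(-1/15) = -14/15 - C/15)
G(k) = -151/410 (G(k) = (-1*151/205)/2 = (½)*(-151/205) = -151/410)
G(Y(-11 - 1*2)) + 1/D = -151/410 + 1/428529 = -64707469/175696890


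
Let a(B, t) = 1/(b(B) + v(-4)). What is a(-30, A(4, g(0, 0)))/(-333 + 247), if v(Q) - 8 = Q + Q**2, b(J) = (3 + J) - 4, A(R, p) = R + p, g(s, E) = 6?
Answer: 1/946 ≈ 0.0010571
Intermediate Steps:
b(J) = -1 + J
v(Q) = 8 + Q + Q**2 (v(Q) = 8 + (Q + Q**2) = 8 + Q + Q**2)
a(B, t) = 1/(19 + B) (a(B, t) = 1/((-1 + B) + (8 - 4 + (-4)**2)) = 1/((-1 + B) + (8 - 4 + 16)) = 1/((-1 + B) + 20) = 1/(19 + B))
a(-30, A(4, g(0, 0)))/(-333 + 247) = 1/((19 - 30)*(-333 + 247)) = 1/(-11*(-86)) = -1/11*(-1/86) = 1/946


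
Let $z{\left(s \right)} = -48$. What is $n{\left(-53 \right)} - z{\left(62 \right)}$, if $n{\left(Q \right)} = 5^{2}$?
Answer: $73$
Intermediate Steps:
$n{\left(Q \right)} = 25$
$n{\left(-53 \right)} - z{\left(62 \right)} = 25 - -48 = 25 + 48 = 73$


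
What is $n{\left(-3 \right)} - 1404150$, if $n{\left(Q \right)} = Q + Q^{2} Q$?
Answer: $-1404180$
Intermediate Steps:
$n{\left(Q \right)} = Q + Q^{3}$
$n{\left(-3 \right)} - 1404150 = \left(-3 + \left(-3\right)^{3}\right) - 1404150 = \left(-3 - 27\right) - 1404150 = -30 - 1404150 = -1404180$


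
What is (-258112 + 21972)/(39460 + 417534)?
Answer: -118070/228497 ≈ -0.51672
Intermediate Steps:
(-258112 + 21972)/(39460 + 417534) = -236140/456994 = -236140*1/456994 = -118070/228497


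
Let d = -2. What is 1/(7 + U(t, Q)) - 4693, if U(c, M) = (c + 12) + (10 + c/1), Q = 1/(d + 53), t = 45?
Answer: -558466/119 ≈ -4693.0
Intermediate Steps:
Q = 1/51 (Q = 1/(-2 + 53) = 1/51 ≈ 0.019608)
U(c, M) = 22 + 2*c (U(c, M) = (12 + c) + (10 + c*1) = (12 + c) + (10 + c) = 22 + 2*c)
1/(7 + U(t, Q)) - 4693 = 1/(7 + (22 + 2*45)) - 4693 = 1/(7 + (22 + 90)) - 4693 = 1/(7 + 112) - 4693 = 1/119 - 4693 = -558466/119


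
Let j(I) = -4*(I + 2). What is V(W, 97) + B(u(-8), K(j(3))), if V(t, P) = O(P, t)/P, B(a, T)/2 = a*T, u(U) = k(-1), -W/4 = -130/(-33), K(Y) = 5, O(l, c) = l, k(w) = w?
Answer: -9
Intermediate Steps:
j(I) = -8 - 4*I (j(I) = -4*(2 + I) = -8 - 4*I)
W = -520/33 (W = -(-520)/(-33) = -(-520)*(-1)/33 = -4*130/33 = -520/33 ≈ -15.758)
u(U) = -1
B(a, T) = 2*T*a (B(a, T) = 2*(a*T) = 2*(T*a) = 2*T*a)
V(t, P) = 1 (V(t, P) = P/P = 1)
V(W, 97) + B(u(-8), K(j(3))) = 1 + 2*5*(-1) = 1 - 10 = -9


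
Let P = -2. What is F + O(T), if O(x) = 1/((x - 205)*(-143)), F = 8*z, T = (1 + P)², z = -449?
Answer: -104785823/29172 ≈ -3592.0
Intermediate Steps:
T = 1 (T = (1 - 2)² = (-1)² = 1)
F = -3592 (F = 8*(-449) = -3592)
O(x) = -1/(143*(-205 + x)) (O(x) = -1/143/(-205 + x) = -1/(143*(-205 + x)))
F + O(T) = -3592 - 1/(-29315 + 143*1) = -3592 - 1/(-29315 + 143) = -3592 - 1/(-29172) = -3592 - 1*(-1/29172) = -3592 + 1/29172 = -104785823/29172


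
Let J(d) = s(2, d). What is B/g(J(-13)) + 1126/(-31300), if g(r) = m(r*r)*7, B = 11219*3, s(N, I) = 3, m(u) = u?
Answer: 175565527/328650 ≈ 534.20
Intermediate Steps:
J(d) = 3
B = 33657
g(r) = 7*r**2 (g(r) = (r*r)*7 = r**2*7 = 7*r**2)
B/g(J(-13)) + 1126/(-31300) = 33657/((7*3**2)) + 1126/(-31300) = 33657/((7*9)) + 1126*(-1/31300) = 33657/63 - 563/15650 = 33657*(1/63) - 563/15650 = 11219/21 - 563/15650 = 175565527/328650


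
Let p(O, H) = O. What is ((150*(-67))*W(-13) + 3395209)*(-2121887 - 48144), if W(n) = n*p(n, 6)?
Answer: -3682019629529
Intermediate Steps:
W(n) = n**2 (W(n) = n*n = n**2)
((150*(-67))*W(-13) + 3395209)*(-2121887 - 48144) = ((150*(-67))*(-13)**2 + 3395209)*(-2121887 - 48144) = (-10050*169 + 3395209)*(-2170031) = (-1698450 + 3395209)*(-2170031) = 1696759*(-2170031) = -3682019629529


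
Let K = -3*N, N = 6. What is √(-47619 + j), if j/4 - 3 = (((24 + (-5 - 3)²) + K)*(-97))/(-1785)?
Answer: I*√123786231/51 ≈ 218.16*I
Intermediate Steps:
K = -18 (K = -3*6 = -18)
j = 1388/51 (j = 12 + 4*((((24 + (-5 - 3)²) - 18)*(-97))/(-1785)) = 12 + 4*((((24 + (-8)²) - 18)*(-97))*(-1/1785)) = 12 + 4*((((24 + 64) - 18)*(-97))*(-1/1785)) = 12 + 4*(((88 - 18)*(-97))*(-1/1785)) = 12 + 4*((70*(-97))*(-1/1785)) = 12 + 4*(-6790*(-1/1785)) = 12 + 4*(194/51) = 12 + 776/51 = 1388/51 ≈ 27.216)
√(-47619 + j) = √(-47619 + 1388/51) = √(-2427181/51) = I*√123786231/51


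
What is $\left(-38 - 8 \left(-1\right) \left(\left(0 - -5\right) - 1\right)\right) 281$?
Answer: $-1686$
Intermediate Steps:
$\left(-38 - 8 \left(-1\right) \left(\left(0 - -5\right) - 1\right)\right) 281 = \left(-38 - - 8 \left(\left(0 + 5\right) - 1\right)\right) 281 = \left(-38 - - 8 \left(5 - 1\right)\right) 281 = \left(-38 - \left(-8\right) 4\right) 281 = \left(-38 - -32\right) 281 = \left(-38 + 32\right) 281 = \left(-6\right) 281 = -1686$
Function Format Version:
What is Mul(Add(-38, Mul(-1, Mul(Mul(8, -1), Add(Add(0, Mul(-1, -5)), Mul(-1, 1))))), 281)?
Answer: -1686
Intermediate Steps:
Mul(Add(-38, Mul(-1, Mul(Mul(8, -1), Add(Add(0, Mul(-1, -5)), Mul(-1, 1))))), 281) = Mul(Add(-38, Mul(-1, Mul(-8, Add(Add(0, 5), -1)))), 281) = Mul(Add(-38, Mul(-1, Mul(-8, Add(5, -1)))), 281) = Mul(Add(-38, Mul(-1, Mul(-8, 4))), 281) = Mul(Add(-38, Mul(-1, -32)), 281) = Mul(Add(-38, 32), 281) = Mul(-6, 281) = -1686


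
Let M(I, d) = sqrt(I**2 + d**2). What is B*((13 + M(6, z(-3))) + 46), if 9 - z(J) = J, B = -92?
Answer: -5428 - 552*sqrt(5) ≈ -6662.3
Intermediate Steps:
z(J) = 9 - J
B*((13 + M(6, z(-3))) + 46) = -92*((13 + sqrt(6**2 + (9 - 1*(-3))**2)) + 46) = -92*((13 + sqrt(36 + (9 + 3)**2)) + 46) = -92*((13 + sqrt(36 + 12**2)) + 46) = -92*((13 + sqrt(36 + 144)) + 46) = -92*((13 + sqrt(180)) + 46) = -92*((13 + 6*sqrt(5)) + 46) = -92*(59 + 6*sqrt(5)) = -5428 - 552*sqrt(5)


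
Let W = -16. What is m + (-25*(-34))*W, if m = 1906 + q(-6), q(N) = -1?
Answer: -11695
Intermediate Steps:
m = 1905 (m = 1906 - 1 = 1905)
m + (-25*(-34))*W = 1905 - 25*(-34)*(-16) = 1905 + 850*(-16) = 1905 - 13600 = -11695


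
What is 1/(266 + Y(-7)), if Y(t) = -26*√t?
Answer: 19/5392 + 13*I*√7/37744 ≈ 0.0035237 + 0.00091126*I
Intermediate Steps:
1/(266 + Y(-7)) = 1/(266 - 26*I*√7)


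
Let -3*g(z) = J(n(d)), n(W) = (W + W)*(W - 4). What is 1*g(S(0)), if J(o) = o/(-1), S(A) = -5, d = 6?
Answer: 8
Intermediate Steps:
n(W) = 2*W*(-4 + W) (n(W) = (2*W)*(-4 + W) = 2*W*(-4 + W))
J(o) = -o (J(o) = o*(-1) = -o)
g(z) = 8 (g(z) = -(-1)*2*6*(-4 + 6)/3 = -(-1)*2*6*2/3 = -(-1)*24/3 = -1/3*(-24) = 8)
1*g(S(0)) = 1*8 = 8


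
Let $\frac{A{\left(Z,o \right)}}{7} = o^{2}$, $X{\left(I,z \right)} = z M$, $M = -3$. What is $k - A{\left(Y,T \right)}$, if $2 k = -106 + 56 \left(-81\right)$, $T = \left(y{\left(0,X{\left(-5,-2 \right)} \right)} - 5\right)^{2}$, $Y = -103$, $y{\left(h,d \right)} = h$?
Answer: $-6696$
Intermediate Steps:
$X{\left(I,z \right)} = - 3 z$ ($X{\left(I,z \right)} = z \left(-3\right) = - 3 z$)
$T = 25$ ($T = \left(0 - 5\right)^{2} = \left(-5\right)^{2} = 25$)
$A{\left(Z,o \right)} = 7 o^{2}$
$k = -2321$ ($k = \frac{-106 + 56 \left(-81\right)}{2} = \frac{-106 - 4536}{2} = \frac{1}{2} \left(-4642\right) = -2321$)
$k - A{\left(Y,T \right)} = -2321 - 7 \cdot 25^{2} = -2321 - 7 \cdot 625 = -2321 - 4375 = -6696$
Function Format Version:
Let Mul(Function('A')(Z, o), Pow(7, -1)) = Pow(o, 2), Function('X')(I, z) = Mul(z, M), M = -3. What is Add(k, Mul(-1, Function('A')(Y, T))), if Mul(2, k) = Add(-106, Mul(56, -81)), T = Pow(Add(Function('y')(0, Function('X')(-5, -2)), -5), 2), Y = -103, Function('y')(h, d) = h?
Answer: -6696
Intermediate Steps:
Function('X')(I, z) = Mul(-3, z) (Function('X')(I, z) = Mul(z, -3) = Mul(-3, z))
T = 25 (T = Pow(Add(0, -5), 2) = Pow(-5, 2) = 25)
Function('A')(Z, o) = Mul(7, Pow(o, 2))
k = -2321 (k = Mul(Rational(1, 2), Add(-106, Mul(56, -81))) = Mul(Rational(1, 2), Add(-106, -4536)) = Mul(Rational(1, 2), -4642) = -2321)
Add(k, Mul(-1, Function('A')(Y, T))) = Add(-2321, Mul(-1, Mul(7, Pow(25, 2)))) = Add(-2321, Mul(-1, Mul(7, 625))) = Add(-2321, Mul(-1, 4375)) = Add(-2321, -4375) = -6696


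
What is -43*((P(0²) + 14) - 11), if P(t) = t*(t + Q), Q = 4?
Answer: -129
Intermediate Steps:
P(t) = t*(4 + t) (P(t) = t*(t + 4) = t*(4 + t))
-43*((P(0²) + 14) - 11) = -43*((0²*(4 + 0²) + 14) - 11) = -43*((0*(4 + 0) + 14) - 11) = -43*((0*4 + 14) - 11) = -43*((0 + 14) - 11) = -43*(14 - 11) = -43*3 = -129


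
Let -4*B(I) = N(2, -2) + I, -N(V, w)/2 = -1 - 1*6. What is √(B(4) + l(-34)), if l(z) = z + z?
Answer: I*√290/2 ≈ 8.5147*I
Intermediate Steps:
N(V, w) = 14 (N(V, w) = -2*(-1 - 1*6) = -2*(-1 - 6) = -2*(-7) = 14)
l(z) = 2*z
B(I) = -7/2 - I/4 (B(I) = -(14 + I)/4 = -7/2 - I/4)
√(B(4) + l(-34)) = √((-7/2 - ¼*4) + 2*(-34)) = √((-7/2 - 1) - 68) = √(-9/2 - 68) = √(-145/2) = I*√290/2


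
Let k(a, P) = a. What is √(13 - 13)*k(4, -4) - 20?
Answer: -20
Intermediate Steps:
√(13 - 13)*k(4, -4) - 20 = √(13 - 13)*4 - 20 = √0*4 - 20 = 0*4 - 20 = 0 - 20 = -20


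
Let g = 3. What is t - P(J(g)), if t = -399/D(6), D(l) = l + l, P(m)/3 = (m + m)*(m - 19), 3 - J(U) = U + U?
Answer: -1717/4 ≈ -429.25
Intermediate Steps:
J(U) = 3 - 2*U (J(U) = 3 - (U + U) = 3 - 2*U)
P(m) = 6*m*(-19 + m) (P(m) = 3*((m + m)*(m - 19)) = 3*((2*m)*(-19 + m)) = 3*(2*m*(-19 + m)) = 6*m*(-19 + m))
D(l) = 2*l
t = -133/4 (t = -399/(2*6) = -399/12 = -399*1/12 = -133/4 ≈ -33.250)
t - P(J(g)) = -133/4 - 6*(3 - 2*3)*(-19 + (3 - 2*3)) = -133/4 - 6*(3 - 6)*(-19 + (3 - 6)) = -133/4 - 6*(-3)*(-19 - 3) = -133/4 - 6*(-3)*(-22) = -133/4 - 1*396 = -133/4 - 396 = -1717/4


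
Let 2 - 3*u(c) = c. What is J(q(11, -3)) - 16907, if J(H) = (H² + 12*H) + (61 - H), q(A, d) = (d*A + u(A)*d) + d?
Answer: -16414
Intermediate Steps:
u(c) = ⅔ - c/3
q(A, d) = d + A*d + d*(⅔ - A/3) (q(A, d) = (d*A + (⅔ - A/3)*d) + d = (A*d + d*(⅔ - A/3)) + d = d + A*d + d*(⅔ - A/3))
J(H) = 61 + H² + 11*H
J(q(11, -3)) - 16907 = (61 + ((⅓)*(-3)*(5 + 2*11))² + 11*((⅓)*(-3)*(5 + 2*11))) - 16907 = (61 + ((⅓)*(-3)*(5 + 22))² + 11*((⅓)*(-3)*(5 + 22))) - 16907 = (61 + ((⅓)*(-3)*27)² + 11*((⅓)*(-3)*27)) - 16907 = (61 + (-27)² + 11*(-27)) - 16907 = (61 + 729 - 297) - 16907 = 493 - 16907 = -16414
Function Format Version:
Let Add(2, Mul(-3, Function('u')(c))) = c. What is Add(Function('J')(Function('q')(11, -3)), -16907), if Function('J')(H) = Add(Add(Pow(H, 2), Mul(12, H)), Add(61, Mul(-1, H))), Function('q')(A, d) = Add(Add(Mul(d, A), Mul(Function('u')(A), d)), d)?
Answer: -16414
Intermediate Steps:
Function('u')(c) = Add(Rational(2, 3), Mul(Rational(-1, 3), c))
Function('q')(A, d) = Add(d, Mul(A, d), Mul(d, Add(Rational(2, 3), Mul(Rational(-1, 3), A)))) (Function('q')(A, d) = Add(Add(Mul(d, A), Mul(Add(Rational(2, 3), Mul(Rational(-1, 3), A)), d)), d) = Add(Add(Mul(A, d), Mul(d, Add(Rational(2, 3), Mul(Rational(-1, 3), A)))), d) = Add(d, Mul(A, d), Mul(d, Add(Rational(2, 3), Mul(Rational(-1, 3), A)))))
Function('J')(H) = Add(61, Pow(H, 2), Mul(11, H))
Add(Function('J')(Function('q')(11, -3)), -16907) = Add(Add(61, Pow(Mul(Rational(1, 3), -3, Add(5, Mul(2, 11))), 2), Mul(11, Mul(Rational(1, 3), -3, Add(5, Mul(2, 11))))), -16907) = Add(Add(61, Pow(Mul(Rational(1, 3), -3, Add(5, 22)), 2), Mul(11, Mul(Rational(1, 3), -3, Add(5, 22)))), -16907) = Add(Add(61, Pow(Mul(Rational(1, 3), -3, 27), 2), Mul(11, Mul(Rational(1, 3), -3, 27))), -16907) = Add(Add(61, Pow(-27, 2), Mul(11, -27)), -16907) = Add(Add(61, 729, -297), -16907) = Add(493, -16907) = -16414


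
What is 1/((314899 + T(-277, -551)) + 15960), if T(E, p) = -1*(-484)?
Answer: 1/331343 ≈ 3.0180e-6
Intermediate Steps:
T(E, p) = 484
1/((314899 + T(-277, -551)) + 15960) = 1/((314899 + 484) + 15960) = 1/(315383 + 15960) = 1/331343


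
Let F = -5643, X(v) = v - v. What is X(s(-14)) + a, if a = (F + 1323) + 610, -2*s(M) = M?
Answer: -3710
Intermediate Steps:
s(M) = -M/2
X(v) = 0
a = -3710 (a = (-5643 + 1323) + 610 = -4320 + 610 = -3710)
X(s(-14)) + a = 0 - 3710 = -3710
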